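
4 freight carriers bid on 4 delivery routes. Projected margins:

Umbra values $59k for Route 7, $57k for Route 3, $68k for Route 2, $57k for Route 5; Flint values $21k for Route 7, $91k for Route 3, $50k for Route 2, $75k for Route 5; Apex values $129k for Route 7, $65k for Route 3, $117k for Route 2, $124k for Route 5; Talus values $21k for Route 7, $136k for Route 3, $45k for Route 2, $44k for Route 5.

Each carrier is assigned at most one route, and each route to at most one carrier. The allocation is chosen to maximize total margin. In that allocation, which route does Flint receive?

This is the linear assignment problem.
Optimal: Umbra→Route 2 ($68k), Flint→Route 5 ($75k), Apex→Route 7 ($129k), Talus→Route 3 ($136k) — total 68+75+129+136 = $408k.
Row-greedy (each carrier in turn takes its best remaining route) gives $332k, worse by 76.
Next-best assignment: Umbra→Route 7, Flint→Route 5, Apex→Route 2, Talus→Route 3 = $387k.
Flint's own top route is Route 3 ($91k), but forcing Flint→Route 3 and reassigning the rest optimally gives only $332k — worse by 76.

Flint receives Route 5.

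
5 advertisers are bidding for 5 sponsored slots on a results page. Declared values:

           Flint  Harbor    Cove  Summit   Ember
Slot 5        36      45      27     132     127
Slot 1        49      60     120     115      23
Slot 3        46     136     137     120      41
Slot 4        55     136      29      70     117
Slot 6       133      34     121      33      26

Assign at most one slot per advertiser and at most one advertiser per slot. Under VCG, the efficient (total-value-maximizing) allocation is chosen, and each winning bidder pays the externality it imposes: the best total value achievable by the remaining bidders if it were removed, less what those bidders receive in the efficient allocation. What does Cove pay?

Efficient allocation: Flint→Slot 6 ($133), Harbor→Slot 4 ($136), Cove→Slot 3 ($137), Summit→Slot 1 ($115), Ember→Slot 5 ($127); total welfare W = $648.
Cove receives Slot 3 at value $137, so the others get W − 137 = $511.
Without Cove: best allocation of the remaining 4 bidders over all 5 slots is Flint→Slot 6 ($133), Harbor→Slot 3 ($136), Summit→Slot 5 ($132), Ember→Slot 4 ($117), total $518.
VCG payment = (others' best without Cove) − (others' welfare with Cove) = 518 − 511 = $7.

Cove pays $7.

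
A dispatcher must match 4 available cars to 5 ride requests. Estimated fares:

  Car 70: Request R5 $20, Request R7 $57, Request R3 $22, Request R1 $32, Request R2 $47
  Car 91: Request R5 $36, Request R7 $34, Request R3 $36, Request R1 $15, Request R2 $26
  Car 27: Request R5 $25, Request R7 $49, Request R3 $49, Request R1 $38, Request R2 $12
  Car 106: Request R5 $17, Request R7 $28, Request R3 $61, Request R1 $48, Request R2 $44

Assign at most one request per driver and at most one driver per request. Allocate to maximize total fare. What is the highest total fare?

Max total: $193

Treat this as an assignment problem: match each driver to one request.
Optimal: Car 70→Request R2 ($47), Car 91→Request R5 ($36), Car 27→Request R7 ($49), Car 106→Request R3 ($61) — total 47+36+49+61 = $193.
Max-entry greedy (repeatedly take the single best remaining cell) gives $192, worse by 1.
No other one-to-one assignment exceeds $193.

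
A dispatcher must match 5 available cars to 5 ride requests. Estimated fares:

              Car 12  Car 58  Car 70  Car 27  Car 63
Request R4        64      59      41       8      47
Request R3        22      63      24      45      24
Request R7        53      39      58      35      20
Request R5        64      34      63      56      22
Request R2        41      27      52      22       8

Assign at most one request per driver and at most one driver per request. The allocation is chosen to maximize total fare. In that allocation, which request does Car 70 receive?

Car 70 receives Request R2.

Optimal: Car 12→Request R7 ($53), Car 58→Request R3 ($63), Car 70→Request R2 ($52), Car 27→Request R5 ($56), Car 63→Request R4 ($47) — total 53+63+52+56+47 = $271.
Row-greedy (each driver in turn takes its best remaining request) gives $233, worse by 38.
Car 70's own top request is Request R5 ($63), but forcing Car 70→Request R5 and reassigning the rest optimally gives only $249 — worse by 22.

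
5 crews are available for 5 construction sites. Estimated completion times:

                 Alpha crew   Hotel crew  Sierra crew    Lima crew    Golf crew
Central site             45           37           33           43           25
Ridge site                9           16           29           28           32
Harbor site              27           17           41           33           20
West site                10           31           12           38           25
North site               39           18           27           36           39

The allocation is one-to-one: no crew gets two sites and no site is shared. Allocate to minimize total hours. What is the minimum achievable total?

Optimal: Alpha crew→Ridge site (9 hours), Hotel crew→North site (18 hours), Sierra crew→West site (12 hours), Lima crew→Harbor site (33 hours), Golf crew→Central site (25 hours) — total 9+18+12+33+25 = 97 hours.
Min-entry greedy (repeatedly take the single cheapest remaining cell) gives 99 hours, worse by 2.
Every other assignment is strictly worse.

Minimum total: 97 hours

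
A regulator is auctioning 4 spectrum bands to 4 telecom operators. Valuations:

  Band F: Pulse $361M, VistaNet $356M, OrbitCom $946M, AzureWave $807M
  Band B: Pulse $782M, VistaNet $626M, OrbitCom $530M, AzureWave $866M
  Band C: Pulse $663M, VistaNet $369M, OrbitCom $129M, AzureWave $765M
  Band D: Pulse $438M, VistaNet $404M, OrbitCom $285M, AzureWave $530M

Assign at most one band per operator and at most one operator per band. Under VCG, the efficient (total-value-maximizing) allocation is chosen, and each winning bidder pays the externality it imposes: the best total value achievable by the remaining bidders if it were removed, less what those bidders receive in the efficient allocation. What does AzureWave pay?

AzureWave pays $103M.

Efficient allocation: Pulse→Band B ($782M), VistaNet→Band D ($404M), OrbitCom→Band F ($946M), AzureWave→Band C ($765M); total welfare W = $2897M.
AzureWave receives Band C at value $765M, so the others get W − 765 = $2132M.
Without AzureWave: best allocation of the remaining 3 bidders over all 4 bands is Pulse→Band C ($663M), VistaNet→Band B ($626M), OrbitCom→Band F ($946M), total $2235M.
VCG payment = (others' best without AzureWave) − (others' welfare with AzureWave) = 2235 − 2132 = $103M.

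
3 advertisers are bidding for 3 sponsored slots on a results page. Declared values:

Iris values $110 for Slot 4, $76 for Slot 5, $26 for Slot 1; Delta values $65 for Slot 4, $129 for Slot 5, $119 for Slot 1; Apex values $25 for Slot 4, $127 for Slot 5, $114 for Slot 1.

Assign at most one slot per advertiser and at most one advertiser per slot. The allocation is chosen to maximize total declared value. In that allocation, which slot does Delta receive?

Optimal: Iris→Slot 4 ($110), Delta→Slot 1 ($119), Apex→Slot 5 ($127) — total 110+119+127 = $356.
Max-entry greedy (repeatedly take the single best remaining cell) gives $353, worse by 3.
Delta's own top slot is Slot 5 ($129), but forcing Delta→Slot 5 and reassigning the rest optimally gives only $353 — worse by 3.

Delta receives Slot 1.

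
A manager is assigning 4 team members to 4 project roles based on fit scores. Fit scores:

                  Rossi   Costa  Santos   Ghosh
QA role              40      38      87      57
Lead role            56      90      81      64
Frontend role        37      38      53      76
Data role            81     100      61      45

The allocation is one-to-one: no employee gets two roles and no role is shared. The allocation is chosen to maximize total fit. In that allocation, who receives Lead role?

Optimal: Rossi→Data role (81 pts), Costa→Lead role (90 pts), Santos→QA role (87 pts), Ghosh→Frontend role (76 pts) — total 81+90+87+76 = 334 pts.
Next-best assignment: Rossi→Lead role, Costa→Data role, Santos→QA role, Ghosh→Frontend role = 319 pts.
Swapping Costa↔Rossi (Costa→Data role 100 pts, Rossi→Lead role 56 pts) loses 15.
Checked against all permutations: 334 pts is optimal.
Costa's own top role is Data role (100 pts), but forcing Costa→Data role and reassigning the rest optimally gives only 319 pts — worse by 15.

Costa receives Lead role.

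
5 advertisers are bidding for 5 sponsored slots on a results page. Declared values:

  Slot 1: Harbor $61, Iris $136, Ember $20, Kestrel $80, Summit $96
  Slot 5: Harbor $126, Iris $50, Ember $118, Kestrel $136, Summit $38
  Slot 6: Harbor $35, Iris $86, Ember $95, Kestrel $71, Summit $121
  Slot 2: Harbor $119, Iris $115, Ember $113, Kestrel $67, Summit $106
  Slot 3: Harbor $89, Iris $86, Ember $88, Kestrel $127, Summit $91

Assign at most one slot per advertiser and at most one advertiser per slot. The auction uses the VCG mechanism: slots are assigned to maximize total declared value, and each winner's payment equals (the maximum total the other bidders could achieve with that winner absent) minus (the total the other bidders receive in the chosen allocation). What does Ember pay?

Efficient allocation: Harbor→Slot 5 ($126), Iris→Slot 1 ($136), Ember→Slot 2 ($113), Kestrel→Slot 3 ($127), Summit→Slot 6 ($121); total welfare W = $623.
Ember receives Slot 2 at value $113, so the others get W − 113 = $510.
Without Ember: best allocation of the remaining 4 bidders over all 5 slots is Harbor→Slot 2 ($119), Iris→Slot 1 ($136), Kestrel→Slot 5 ($136), Summit→Slot 6 ($121), total $512.
VCG payment = (others' best without Ember) − (others' welfare with Ember) = 512 − 510 = $2.

Ember pays $2.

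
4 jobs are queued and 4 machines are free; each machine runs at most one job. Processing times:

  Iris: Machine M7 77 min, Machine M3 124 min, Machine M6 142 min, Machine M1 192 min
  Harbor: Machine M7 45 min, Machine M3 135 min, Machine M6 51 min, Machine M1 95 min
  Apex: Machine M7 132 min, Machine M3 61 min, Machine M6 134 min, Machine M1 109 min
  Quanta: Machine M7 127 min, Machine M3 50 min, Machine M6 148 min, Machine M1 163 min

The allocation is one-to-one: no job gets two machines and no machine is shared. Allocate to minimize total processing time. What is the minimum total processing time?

Minimum total: 287 min

Optimal: Iris→Machine M7 (77 min), Harbor→Machine M6 (51 min), Apex→Machine M1 (109 min), Quanta→Machine M3 (50 min) — total 77+51+109+50 = 287 min.
Column-greedy (each machine in turn goes to its cheapest remaining job) gives 421 min, worse by 134.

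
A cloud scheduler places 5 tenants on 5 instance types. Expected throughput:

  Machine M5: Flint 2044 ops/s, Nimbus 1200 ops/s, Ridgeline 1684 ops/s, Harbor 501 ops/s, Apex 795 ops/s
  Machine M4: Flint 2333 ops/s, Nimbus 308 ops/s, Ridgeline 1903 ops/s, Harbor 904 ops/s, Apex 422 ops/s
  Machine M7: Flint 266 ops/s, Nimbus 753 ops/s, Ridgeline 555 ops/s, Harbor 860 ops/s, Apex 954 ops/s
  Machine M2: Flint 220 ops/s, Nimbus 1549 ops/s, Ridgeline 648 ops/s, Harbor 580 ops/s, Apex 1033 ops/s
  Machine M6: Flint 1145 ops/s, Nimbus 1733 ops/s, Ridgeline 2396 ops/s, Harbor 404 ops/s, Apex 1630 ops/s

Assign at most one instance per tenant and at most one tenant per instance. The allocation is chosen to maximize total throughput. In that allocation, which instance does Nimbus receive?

Nimbus receives Machine M2.

Treat this as an assignment problem: match each tenant to one instance.
Optimal: Flint→Machine M4 (2333 ops/s), Nimbus→Machine M2 (1549 ops/s), Ridgeline→Machine M5 (1684 ops/s), Harbor→Machine M7 (860 ops/s), Apex→Machine M6 (1630 ops/s) — total 2333+1549+1684+860+1630 = 8056 ops/s.
Row-greedy (each tenant in turn takes its best remaining instance) gives 7643 ops/s, worse by 413.
Checked against all permutations: 8056 ops/s is optimal.
Nimbus's own top instance is Machine M6 (1733 ops/s), but forcing Nimbus→Machine M6 and reassigning the rest optimally gives only 7643 ops/s — worse by 413.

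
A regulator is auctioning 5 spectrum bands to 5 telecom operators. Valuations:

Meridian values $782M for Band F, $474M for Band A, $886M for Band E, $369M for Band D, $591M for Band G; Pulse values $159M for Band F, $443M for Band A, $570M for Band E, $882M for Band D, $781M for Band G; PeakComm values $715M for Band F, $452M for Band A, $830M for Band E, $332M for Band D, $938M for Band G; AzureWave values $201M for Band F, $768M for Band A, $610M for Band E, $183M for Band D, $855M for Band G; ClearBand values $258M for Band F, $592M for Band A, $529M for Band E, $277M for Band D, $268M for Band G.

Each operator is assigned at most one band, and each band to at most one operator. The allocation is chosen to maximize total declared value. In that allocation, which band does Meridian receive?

Meridian receives Band F.

Optimal: Meridian→Band F ($782M), Pulse→Band D ($882M), PeakComm→Band E ($830M), AzureWave→Band G ($855M), ClearBand→Band A ($592M) — total 782+882+830+855+592 = $3941M.
Max-entry greedy (repeatedly take the single best remaining cell) gives $3732M, worse by 209.
Next-best assignment: Meridian→Band E, Pulse→Band D, PeakComm→Band F, AzureWave→Band G, ClearBand→Band A = $3930M.
Meridian's own top band is Band E ($886M), but forcing Meridian→Band E and reassigning the rest optimally gives only $3930M — worse by 11.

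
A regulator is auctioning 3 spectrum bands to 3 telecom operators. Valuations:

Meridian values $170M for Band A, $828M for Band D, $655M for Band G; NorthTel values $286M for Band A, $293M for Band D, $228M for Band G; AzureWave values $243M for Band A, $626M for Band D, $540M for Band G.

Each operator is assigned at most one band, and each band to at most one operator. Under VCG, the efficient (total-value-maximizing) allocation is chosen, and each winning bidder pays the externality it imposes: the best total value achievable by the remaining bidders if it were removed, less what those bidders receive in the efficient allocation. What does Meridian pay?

Meridian pays $86M.

Efficient allocation: Meridian→Band D ($828M), NorthTel→Band A ($286M), AzureWave→Band G ($540M); total welfare W = $1654M.
Meridian receives Band D at value $828M, so the others get W − 828 = $826M.
Without Meridian: best allocation of the remaining 2 bidders over all 3 bands is NorthTel→Band A ($286M), AzureWave→Band D ($626M), total $912M.
VCG payment = (others' best without Meridian) − (others' welfare with Meridian) = 912 − 826 = $86M.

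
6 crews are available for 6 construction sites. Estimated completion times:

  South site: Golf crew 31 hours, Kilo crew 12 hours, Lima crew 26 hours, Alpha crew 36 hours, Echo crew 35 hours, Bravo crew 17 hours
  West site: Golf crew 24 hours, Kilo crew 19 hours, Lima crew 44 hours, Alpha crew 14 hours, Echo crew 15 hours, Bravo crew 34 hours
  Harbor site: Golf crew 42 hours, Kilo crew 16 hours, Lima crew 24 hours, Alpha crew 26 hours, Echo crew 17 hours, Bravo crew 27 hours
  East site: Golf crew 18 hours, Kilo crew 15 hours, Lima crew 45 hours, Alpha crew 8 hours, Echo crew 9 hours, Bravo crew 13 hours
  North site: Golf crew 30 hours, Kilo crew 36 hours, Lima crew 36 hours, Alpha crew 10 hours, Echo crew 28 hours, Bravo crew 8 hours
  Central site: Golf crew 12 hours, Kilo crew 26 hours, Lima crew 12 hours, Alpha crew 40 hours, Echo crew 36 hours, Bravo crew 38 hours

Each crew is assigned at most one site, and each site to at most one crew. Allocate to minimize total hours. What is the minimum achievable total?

Min total: 79 hours

This is a one-to-one assignment (minimum-cost bipartite matching).
Optimal: Golf crew→Central site (12 hours), Kilo crew→South site (12 hours), Lima crew→Harbor site (24 hours), Alpha crew→West site (14 hours), Echo crew→East site (9 hours), Bravo crew→North site (8 hours) — total 12+12+24+14+9+8 = 79 hours.
Column-greedy (each site in turn goes to its cheapest remaining crew) gives 98 hours, worse by 19.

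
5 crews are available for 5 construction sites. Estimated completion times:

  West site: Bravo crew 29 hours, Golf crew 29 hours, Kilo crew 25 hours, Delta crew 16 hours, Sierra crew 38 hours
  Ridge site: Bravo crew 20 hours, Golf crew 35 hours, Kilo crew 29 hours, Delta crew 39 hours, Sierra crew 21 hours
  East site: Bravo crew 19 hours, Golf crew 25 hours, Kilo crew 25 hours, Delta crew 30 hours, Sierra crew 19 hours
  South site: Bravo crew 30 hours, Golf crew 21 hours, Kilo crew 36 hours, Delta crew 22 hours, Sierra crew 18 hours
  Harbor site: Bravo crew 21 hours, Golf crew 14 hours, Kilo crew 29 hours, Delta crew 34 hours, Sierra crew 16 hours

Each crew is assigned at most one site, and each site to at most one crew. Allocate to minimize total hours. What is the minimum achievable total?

Minimum total: 93 hours

Treat this as an assignment problem: match each crew to one site.
Optimal: Bravo crew→Ridge site (20 hours), Golf crew→Harbor site (14 hours), Kilo crew→East site (25 hours), Delta crew→West site (16 hours), Sierra crew→South site (18 hours) — total 20+14+25+16+18 = 93 hours.
Row-greedy (each crew in turn takes its cheapest remaining site) gives 101 hours, worse by 8.
Next-best assignment: Bravo crew→East site, Golf crew→Harbor site, Kilo crew→Ridge site, Delta crew→West site, Sierra crew→South site = 96 hours.
Swapping Bravo crew↔Golf crew (Bravo crew→Harbor site 21 hours, Golf crew→Ridge site 35 hours) adds 22.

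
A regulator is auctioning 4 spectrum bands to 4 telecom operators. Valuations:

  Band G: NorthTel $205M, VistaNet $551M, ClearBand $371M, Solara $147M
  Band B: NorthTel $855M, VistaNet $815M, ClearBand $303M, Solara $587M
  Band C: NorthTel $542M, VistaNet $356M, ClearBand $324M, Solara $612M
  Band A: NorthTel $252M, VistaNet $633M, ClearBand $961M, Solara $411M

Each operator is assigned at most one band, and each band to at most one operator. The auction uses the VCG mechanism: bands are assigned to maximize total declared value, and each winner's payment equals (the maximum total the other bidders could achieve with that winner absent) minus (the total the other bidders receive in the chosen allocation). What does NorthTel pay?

NorthTel pays $264M.

Efficient allocation: NorthTel→Band B ($855M), VistaNet→Band G ($551M), ClearBand→Band A ($961M), Solara→Band C ($612M); total welfare W = $2979M.
NorthTel receives Band B at value $855M, so the others get W − 855 = $2124M.
Without NorthTel: best allocation of the remaining 3 bidders over all 4 bands is VistaNet→Band B ($815M), ClearBand→Band A ($961M), Solara→Band C ($612M), total $2388M.
VCG payment = (others' best without NorthTel) − (others' welfare with NorthTel) = 2388 − 2124 = $264M.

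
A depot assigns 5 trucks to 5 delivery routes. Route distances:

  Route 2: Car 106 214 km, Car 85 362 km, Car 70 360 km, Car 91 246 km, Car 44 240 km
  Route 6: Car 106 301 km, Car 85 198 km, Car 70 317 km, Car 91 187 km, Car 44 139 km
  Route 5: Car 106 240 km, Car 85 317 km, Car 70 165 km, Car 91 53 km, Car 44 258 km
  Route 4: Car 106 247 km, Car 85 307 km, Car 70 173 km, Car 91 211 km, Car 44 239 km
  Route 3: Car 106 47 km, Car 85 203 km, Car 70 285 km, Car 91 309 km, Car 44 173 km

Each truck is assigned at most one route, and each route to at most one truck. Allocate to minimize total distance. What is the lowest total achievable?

Min total: 711 km

Optimal: Car 106→Route 3 (47 km), Car 85→Route 6 (198 km), Car 70→Route 4 (173 km), Car 91→Route 5 (53 km), Car 44→Route 2 (240 km) — total 47+198+173+53+240 = 711 km.
Column-greedy (each route in turn goes to its cheapest remaining truck) gives 782 km, worse by 71.
Next-best assignment: Car 106→Route 3, Car 85→Route 2, Car 70→Route 4, Car 91→Route 5, Car 44→Route 6 = 774 km.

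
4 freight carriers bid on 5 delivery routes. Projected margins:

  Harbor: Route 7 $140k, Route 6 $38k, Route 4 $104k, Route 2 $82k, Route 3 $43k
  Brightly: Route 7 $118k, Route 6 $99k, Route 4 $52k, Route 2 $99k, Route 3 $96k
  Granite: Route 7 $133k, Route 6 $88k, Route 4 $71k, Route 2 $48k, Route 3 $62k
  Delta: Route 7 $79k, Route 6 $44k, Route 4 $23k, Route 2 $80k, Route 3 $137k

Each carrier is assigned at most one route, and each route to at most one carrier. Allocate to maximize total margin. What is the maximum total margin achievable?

Maximum total: $473k

Optimal: Harbor→Route 4 ($104k), Brightly→Route 6 ($99k), Granite→Route 7 ($133k), Delta→Route 3 ($137k) — total 104+99+133+137 = $473k.
Row-greedy (each carrier in turn takes its best remaining route) gives $447k, worse by 26.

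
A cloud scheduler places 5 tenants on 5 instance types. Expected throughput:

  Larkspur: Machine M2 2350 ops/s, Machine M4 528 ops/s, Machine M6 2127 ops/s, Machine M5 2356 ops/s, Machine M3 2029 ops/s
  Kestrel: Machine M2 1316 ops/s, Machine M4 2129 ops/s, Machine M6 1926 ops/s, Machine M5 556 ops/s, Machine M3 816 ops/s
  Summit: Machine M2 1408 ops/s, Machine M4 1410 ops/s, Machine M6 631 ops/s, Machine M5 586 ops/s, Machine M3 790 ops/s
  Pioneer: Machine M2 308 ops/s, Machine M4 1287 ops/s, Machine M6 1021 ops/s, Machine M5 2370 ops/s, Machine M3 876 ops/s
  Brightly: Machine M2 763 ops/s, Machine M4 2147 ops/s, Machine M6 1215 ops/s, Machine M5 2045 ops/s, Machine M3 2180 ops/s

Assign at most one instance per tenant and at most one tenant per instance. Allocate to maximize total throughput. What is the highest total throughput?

Treat this as an assignment problem: match each tenant to one instance.
Optimal: Larkspur→Machine M2 (2350 ops/s), Kestrel→Machine M6 (1926 ops/s), Summit→Machine M4 (1410 ops/s), Pioneer→Machine M5 (2370 ops/s), Brightly→Machine M3 (2180 ops/s) — total 2350+1926+1410+2370+2180 = 10236 ops/s.
Max-entry greedy (repeatedly take the single best remaining cell) gives 9660 ops/s, worse by 576.
Next-best assignment: Larkspur→Machine M6, Kestrel→Machine M4, Summit→Machine M2, Pioneer→Machine M5, Brightly→Machine M3 = 10214 ops/s.
Swapping Summit↔Larkspur (Summit→Machine M2 1408 ops/s, Larkspur→Machine M4 528 ops/s) loses 1824.

Max total: 10236 ops/s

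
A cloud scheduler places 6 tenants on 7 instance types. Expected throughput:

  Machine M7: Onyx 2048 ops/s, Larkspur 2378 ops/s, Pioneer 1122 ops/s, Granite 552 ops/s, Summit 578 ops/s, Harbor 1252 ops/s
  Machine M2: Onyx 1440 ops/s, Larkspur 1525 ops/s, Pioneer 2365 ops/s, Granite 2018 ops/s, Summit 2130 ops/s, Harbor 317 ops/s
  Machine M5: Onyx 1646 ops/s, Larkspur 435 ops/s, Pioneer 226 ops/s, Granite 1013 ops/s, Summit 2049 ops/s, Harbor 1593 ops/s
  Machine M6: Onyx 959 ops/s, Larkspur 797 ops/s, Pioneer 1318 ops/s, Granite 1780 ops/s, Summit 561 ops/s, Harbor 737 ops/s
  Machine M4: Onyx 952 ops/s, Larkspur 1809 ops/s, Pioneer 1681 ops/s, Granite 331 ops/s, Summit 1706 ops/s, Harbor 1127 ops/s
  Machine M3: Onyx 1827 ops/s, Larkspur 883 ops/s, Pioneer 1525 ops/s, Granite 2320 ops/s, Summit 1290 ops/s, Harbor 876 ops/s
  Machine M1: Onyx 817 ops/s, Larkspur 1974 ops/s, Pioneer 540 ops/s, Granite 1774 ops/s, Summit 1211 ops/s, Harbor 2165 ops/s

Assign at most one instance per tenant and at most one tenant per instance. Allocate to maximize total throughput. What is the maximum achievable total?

Max total: 12756 ops/s

Optimal: Onyx→Machine M7 (2048 ops/s), Larkspur→Machine M4 (1809 ops/s), Pioneer→Machine M2 (2365 ops/s), Granite→Machine M3 (2320 ops/s), Summit→Machine M5 (2049 ops/s), Harbor→Machine M1 (2165 ops/s) — total 2048+1809+2365+2320+2049+2165 = 12756 ops/s.
Column-greedy (each instance in turn goes to its best remaining tenant) gives 11526 ops/s, worse by 1230.
Swapping Harbor↔Pioneer (Harbor→Machine M2 317 ops/s, Pioneer→Machine M1 540 ops/s) loses 3673.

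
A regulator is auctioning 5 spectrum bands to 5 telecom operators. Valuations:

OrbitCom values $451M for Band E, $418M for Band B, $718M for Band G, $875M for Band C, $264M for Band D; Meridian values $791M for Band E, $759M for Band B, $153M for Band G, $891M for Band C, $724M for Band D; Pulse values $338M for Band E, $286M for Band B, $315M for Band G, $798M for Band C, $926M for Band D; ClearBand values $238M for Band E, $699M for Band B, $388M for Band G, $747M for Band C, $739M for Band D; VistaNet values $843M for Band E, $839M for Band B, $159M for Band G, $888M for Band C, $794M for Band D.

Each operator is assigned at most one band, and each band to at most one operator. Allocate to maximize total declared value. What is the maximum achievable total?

Maximum total: $4077M

Optimal: OrbitCom→Band G ($718M), Meridian→Band C ($891M), Pulse→Band D ($926M), ClearBand→Band B ($699M), VistaNet→Band E ($843M) — total 718+891+926+699+843 = $4077M.
Row-greedy (each operator in turn takes its best remaining band) gives $3450M, worse by 627.
Next-best assignment: OrbitCom→Band G, Meridian→Band E, Pulse→Band D, ClearBand→Band B, VistaNet→Band C = $4022M.
Checked against all permutations: $4077M is optimal.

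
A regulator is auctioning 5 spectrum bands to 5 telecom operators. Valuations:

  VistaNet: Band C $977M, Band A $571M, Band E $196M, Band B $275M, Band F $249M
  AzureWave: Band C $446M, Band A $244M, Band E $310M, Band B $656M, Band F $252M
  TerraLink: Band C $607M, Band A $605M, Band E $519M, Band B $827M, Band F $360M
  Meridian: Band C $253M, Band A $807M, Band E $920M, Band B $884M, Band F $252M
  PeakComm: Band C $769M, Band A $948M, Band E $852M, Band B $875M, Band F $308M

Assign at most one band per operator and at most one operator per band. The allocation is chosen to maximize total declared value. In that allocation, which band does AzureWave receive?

Optimal: VistaNet→Band C ($977M), AzureWave→Band F ($252M), TerraLink→Band B ($827M), Meridian→Band E ($920M), PeakComm→Band A ($948M) — total 977+252+827+920+948 = $3924M.
Row-greedy (each operator in turn takes its best remaining band) gives $3466M, worse by 458.
Next-best assignment: VistaNet→Band C, AzureWave→Band B, TerraLink→Band F, Meridian→Band E, PeakComm→Band A = $3861M.
AzureWave's own top band is Band B ($656M), but forcing AzureWave→Band B and reassigning the rest optimally gives only $3861M — worse by 63.

AzureWave receives Band F.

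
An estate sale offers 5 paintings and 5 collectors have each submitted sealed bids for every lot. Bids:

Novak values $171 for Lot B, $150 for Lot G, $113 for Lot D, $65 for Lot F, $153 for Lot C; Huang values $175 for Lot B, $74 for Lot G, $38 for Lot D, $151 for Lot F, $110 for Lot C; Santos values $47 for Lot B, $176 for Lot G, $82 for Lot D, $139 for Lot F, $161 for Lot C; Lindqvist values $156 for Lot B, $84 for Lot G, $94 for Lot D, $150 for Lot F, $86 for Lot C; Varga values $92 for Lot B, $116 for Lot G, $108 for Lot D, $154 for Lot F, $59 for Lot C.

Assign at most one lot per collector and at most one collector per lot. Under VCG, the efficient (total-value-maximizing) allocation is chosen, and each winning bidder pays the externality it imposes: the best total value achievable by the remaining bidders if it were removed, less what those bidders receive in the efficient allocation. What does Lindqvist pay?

Lindqvist pays $46.

Efficient allocation: Novak→Lot C ($153), Huang→Lot B ($175), Santos→Lot G ($176), Lindqvist→Lot F ($150), Varga→Lot D ($108); total welfare W = $762.
Lindqvist receives Lot F at value $150, so the others get W − 150 = $612.
Without Lindqvist: best allocation of the remaining 4 bidders over all 5 lots is Novak→Lot C ($153), Huang→Lot B ($175), Santos→Lot G ($176), Varga→Lot F ($154), total $658.
VCG payment = (others' best without Lindqvist) − (others' welfare with Lindqvist) = 658 − 612 = $46.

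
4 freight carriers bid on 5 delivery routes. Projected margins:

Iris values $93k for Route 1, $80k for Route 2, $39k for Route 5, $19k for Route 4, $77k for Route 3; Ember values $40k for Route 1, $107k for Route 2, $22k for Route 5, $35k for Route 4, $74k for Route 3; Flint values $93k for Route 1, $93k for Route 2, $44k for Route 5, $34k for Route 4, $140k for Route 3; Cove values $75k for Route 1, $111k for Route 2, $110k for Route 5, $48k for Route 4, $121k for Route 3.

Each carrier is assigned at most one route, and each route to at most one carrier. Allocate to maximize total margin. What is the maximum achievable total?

Optimal: Iris→Route 1 ($93k), Ember→Route 2 ($107k), Flint→Route 3 ($140k), Cove→Route 5 ($110k) — total 93+107+140+110 = $450k.
Column-greedy (each route in turn goes to its best remaining carrier) gives $283k, worse by 167.

Maximum total: $450k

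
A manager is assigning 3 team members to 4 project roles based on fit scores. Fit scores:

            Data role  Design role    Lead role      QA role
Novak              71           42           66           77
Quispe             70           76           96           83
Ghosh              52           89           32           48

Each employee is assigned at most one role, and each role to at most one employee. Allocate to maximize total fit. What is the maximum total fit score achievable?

Max total: 262 pts

This is a one-to-one assignment (maximum-weight bipartite matching).
Optimal: Novak→QA role (77 pts), Quispe→Lead role (96 pts), Ghosh→Design role (89 pts) — total 77+96+89 = 262 pts.
Column-greedy (each role in turn goes to its best remaining employee) gives 256 pts, worse by 6.
Next-best assignment: Novak→Data role, Quispe→Lead role, Ghosh→Design role = 256 pts.
Swapping Novak↔Quispe (Novak→Lead role 66 pts, Quispe→QA role 83 pts) loses 24.
Checked against all permutations: 262 pts is optimal.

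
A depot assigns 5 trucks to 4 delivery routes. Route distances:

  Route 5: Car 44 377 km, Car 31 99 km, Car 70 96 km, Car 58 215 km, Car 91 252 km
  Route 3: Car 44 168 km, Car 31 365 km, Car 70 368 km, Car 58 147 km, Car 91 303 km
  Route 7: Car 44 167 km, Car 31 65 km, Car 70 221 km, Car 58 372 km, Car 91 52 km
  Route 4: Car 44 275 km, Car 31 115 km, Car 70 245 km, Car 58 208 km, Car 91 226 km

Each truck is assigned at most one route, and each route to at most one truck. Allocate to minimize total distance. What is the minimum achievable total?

Treat this as an assignment problem: match each truck to one route.
Optimal: Car 70→Route 5 (96 km), Car 58→Route 3 (147 km), Car 91→Route 7 (52 km), Car 31→Route 4 (115 km) — total 96+147+52+115 = 410 km.
Row-greedy (each truck in turn takes its cheapest remaining route) gives 658 km, worse by 248.

Min total: 410 km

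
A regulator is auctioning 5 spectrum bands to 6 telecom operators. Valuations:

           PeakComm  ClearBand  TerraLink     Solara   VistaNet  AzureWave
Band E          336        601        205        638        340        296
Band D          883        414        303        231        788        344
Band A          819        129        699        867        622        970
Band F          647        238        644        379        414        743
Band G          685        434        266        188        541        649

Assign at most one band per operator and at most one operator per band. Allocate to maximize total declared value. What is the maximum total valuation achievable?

Max total: $3725M

This is the linear assignment problem.
Optimal: Solara→Band E ($638M), VistaNet→Band D ($788M), AzureWave→Band A ($970M), TerraLink→Band F ($644M), PeakComm→Band G ($685M) — total 638+788+970+644+685 = $3725M.
Max-entry greedy (repeatedly take the single best remaining cell) gives $3676M, worse by 49.
Next-best assignment: ClearBand→Band E, VistaNet→Band D, AzureWave→Band A, TerraLink→Band F, PeakComm→Band G = $3688M.
Every other assignment is strictly worse.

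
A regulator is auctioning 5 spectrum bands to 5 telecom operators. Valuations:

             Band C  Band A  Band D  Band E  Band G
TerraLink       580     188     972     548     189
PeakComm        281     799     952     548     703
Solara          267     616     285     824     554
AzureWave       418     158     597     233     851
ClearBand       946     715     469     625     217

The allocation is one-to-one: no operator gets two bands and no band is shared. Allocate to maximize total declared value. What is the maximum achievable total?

This is a one-to-one assignment (maximum-weight bipartite matching).
Optimal: TerraLink→Band D ($972M), PeakComm→Band A ($799M), Solara→Band E ($824M), AzureWave→Band G ($851M), ClearBand→Band C ($946M) — total 972+799+824+851+946 = $4392M.
Next-best assignment: TerraLink→Band D, PeakComm→Band E, Solara→Band A, AzureWave→Band G, ClearBand→Band C = $3933M.
Swapping PeakComm↔Solara (PeakComm→Band E $548M, Solara→Band A $616M) loses 459.

Maximum total: $4392M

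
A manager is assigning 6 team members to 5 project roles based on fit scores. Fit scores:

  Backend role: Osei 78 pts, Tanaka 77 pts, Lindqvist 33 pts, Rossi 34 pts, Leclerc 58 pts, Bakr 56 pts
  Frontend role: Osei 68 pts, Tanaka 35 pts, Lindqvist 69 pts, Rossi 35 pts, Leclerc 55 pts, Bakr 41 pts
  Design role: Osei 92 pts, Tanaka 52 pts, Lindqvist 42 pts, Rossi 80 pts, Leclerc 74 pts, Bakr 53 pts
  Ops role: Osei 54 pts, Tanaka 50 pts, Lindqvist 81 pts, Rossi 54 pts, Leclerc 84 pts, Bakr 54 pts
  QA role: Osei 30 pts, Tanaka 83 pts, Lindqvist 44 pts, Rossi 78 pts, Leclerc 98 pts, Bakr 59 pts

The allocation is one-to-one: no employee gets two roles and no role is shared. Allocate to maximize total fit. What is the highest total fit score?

Treat this as an assignment problem: match each employee to one role.
Optimal: Tanaka→Backend role (77 pts), Osei→Frontend role (68 pts), Rossi→Design role (80 pts), Lindqvist→Ops role (81 pts), Leclerc→QA role (98 pts) — total 77+68+80+81+98 = 404 pts.

Max total: 404 pts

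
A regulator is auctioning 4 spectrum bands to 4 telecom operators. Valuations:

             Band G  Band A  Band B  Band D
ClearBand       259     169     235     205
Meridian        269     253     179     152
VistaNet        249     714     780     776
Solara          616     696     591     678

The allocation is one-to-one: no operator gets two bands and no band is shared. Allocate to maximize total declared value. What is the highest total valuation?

Max total: $1976M

Optimal: ClearBand→Band B ($235M), Meridian→Band G ($269M), VistaNet→Band D ($776M), Solara→Band A ($696M) — total 235+269+776+696 = $1976M.
Next-best assignment: ClearBand→Band G, Meridian→Band A, VistaNet→Band B, Solara→Band D = $1970M.
Swapping Meridian↔VistaNet (Meridian→Band D $152M, VistaNet→Band G $249M) loses 644.
Every other assignment is strictly worse.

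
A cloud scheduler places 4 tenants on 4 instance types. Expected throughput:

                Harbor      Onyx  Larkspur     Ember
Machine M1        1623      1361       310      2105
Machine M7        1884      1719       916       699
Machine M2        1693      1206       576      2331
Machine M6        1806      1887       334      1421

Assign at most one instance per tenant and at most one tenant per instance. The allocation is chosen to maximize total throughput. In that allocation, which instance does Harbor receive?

Harbor receives Machine M1.

Optimal: Harbor→Machine M1 (1623 ops/s), Onyx→Machine M6 (1887 ops/s), Larkspur→Machine M7 (916 ops/s), Ember→Machine M2 (2331 ops/s) — total 1623+1887+916+2331 = 6757 ops/s.
Max-entry greedy (repeatedly take the single best remaining cell) gives 6412 ops/s, worse by 345.
Next-best assignment: Harbor→Machine M2, Onyx→Machine M6, Larkspur→Machine M7, Ember→Machine M1 = 6601 ops/s.
Harbor's own top instance is Machine M7 (1884 ops/s), but forcing Harbor→Machine M7 and reassigning the rest optimally gives only 6452 ops/s — worse by 305.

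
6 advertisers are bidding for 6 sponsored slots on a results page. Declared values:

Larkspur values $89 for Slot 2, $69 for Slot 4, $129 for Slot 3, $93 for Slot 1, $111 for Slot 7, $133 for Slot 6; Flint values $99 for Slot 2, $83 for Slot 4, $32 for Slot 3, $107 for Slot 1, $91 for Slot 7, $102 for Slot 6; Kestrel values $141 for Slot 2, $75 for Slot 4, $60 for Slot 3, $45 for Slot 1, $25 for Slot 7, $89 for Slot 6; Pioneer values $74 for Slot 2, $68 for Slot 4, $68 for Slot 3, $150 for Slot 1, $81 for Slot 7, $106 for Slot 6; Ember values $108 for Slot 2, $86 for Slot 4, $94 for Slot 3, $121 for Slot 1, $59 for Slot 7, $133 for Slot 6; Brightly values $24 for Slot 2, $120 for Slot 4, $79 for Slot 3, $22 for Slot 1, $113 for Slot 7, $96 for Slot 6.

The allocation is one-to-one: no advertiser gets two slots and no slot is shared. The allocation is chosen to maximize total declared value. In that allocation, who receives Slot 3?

Larkspur receives Slot 3.

This is the linear assignment problem.
Optimal: Larkspur→Slot 3 ($129), Flint→Slot 7 ($91), Kestrel→Slot 2 ($141), Pioneer→Slot 1 ($150), Ember→Slot 6 ($133), Brightly→Slot 4 ($120) — total 129+91+141+150+133+120 = $764.
Max-entry greedy (repeatedly take the single best remaining cell) gives $729, worse by 35.
Next-best assignment: Larkspur→Slot 3, Flint→Slot 4, Kestrel→Slot 2, Pioneer→Slot 1, Ember→Slot 6, Brightly→Slot 7 = $749.
Larkspur's own top slot is Slot 6 ($133), but forcing Larkspur→Slot 6 and reassigning the rest optimally gives only $729 — worse by 35.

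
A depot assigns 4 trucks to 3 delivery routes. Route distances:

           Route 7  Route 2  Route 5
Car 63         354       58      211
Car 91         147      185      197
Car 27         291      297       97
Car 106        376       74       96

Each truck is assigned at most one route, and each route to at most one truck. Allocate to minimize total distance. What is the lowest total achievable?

Minimum total: 301 km

Optimal: Car 91→Route 7 (147 km), Car 63→Route 2 (58 km), Car 106→Route 5 (96 km) — total 147+58+96 = 301 km.
Row-greedy (each truck in turn takes its cheapest remaining route) gives 302 km, worse by 1.
Next-best assignment: Car 91→Route 7, Car 63→Route 2, Car 27→Route 5 = 302 km.
Every other assignment is strictly worse.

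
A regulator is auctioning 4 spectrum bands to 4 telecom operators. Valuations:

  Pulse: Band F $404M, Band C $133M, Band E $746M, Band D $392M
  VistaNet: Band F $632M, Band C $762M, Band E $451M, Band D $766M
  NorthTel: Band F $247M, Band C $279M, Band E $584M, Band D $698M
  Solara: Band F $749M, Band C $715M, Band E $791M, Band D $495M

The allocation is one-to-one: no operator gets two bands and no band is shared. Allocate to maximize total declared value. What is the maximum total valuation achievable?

Maximum total: $2955M

This is the linear assignment problem.
Optimal: Pulse→Band E ($746M), VistaNet→Band C ($762M), NorthTel→Band D ($698M), Solara→Band F ($749M) — total 746+762+698+749 = $2955M.
Max-entry greedy (repeatedly take the single best remaining cell) gives $2240M, worse by 715.
No other one-to-one assignment exceeds $2955M.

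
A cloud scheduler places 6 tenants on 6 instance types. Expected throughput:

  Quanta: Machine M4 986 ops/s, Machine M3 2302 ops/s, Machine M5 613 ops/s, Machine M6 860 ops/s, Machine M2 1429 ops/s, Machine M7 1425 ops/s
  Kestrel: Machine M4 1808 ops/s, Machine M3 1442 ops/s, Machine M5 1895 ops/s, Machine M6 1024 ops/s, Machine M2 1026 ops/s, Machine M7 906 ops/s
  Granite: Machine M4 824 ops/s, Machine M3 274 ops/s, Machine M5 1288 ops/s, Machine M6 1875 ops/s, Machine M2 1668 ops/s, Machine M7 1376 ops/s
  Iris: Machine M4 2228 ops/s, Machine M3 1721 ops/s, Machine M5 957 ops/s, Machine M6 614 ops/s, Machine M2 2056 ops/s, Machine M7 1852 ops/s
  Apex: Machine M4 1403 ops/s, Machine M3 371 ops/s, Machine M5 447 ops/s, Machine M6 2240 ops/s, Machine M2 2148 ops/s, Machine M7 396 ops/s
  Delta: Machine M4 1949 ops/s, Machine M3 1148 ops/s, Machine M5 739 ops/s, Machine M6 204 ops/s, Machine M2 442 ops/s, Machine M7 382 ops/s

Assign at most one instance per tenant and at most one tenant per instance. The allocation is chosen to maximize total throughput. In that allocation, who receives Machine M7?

Iris receives Machine M7.

This is a one-to-one assignment (maximum-weight bipartite matching).
Optimal: Quanta→Machine M3 (2302 ops/s), Kestrel→Machine M5 (1895 ops/s), Granite→Machine M6 (1875 ops/s), Iris→Machine M7 (1852 ops/s), Apex→Machine M2 (2148 ops/s), Delta→Machine M4 (1949 ops/s) — total 2302+1895+1875+1852+2148+1949 = 12021 ops/s.
Column-greedy (each instance in turn goes to its best remaining tenant) gives 10715 ops/s, worse by 1306.
Iris's own top instance is Machine M4 (2228 ops/s), but forcing Iris→Machine M4 and reassigning the rest optimally gives only 10830 ops/s — worse by 1191.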